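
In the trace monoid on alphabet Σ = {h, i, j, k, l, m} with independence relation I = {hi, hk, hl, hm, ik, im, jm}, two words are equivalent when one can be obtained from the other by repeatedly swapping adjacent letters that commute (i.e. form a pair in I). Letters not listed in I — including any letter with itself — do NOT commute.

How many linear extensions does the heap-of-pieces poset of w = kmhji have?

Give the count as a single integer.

7

0(k) covers ∅
1(m) covers 0:k
2(h) covers ∅
3(j) covers 0:k, 2:h
4(i) covers 3:j
floor of heap: 0:k, 2:h
completions by unplaced set U, small U first (add the entries for U minus each lowest piece of U):
  |U|=1: {1}:1  {4}:1
  |U|=2: {1,4}:2  {3,4}:1
  |U|=3: {1,3,4}:3  {2,3,4}:1
  start at 0(k): 4
  start at 2(h): 3
sum over floor = 7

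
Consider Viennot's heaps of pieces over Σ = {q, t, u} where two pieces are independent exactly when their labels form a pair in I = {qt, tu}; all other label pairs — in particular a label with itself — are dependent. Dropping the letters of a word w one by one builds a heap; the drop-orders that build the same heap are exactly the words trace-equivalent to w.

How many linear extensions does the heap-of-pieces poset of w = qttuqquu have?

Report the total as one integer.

0(q) covers ∅
1(t) covers ∅
2(t) covers 1:t
3(u) covers 0:q
4(q) covers 3:u
5(q) covers 4:q
6(u) covers 5:q
7(u) covers 6:u
floor of heap: 0:q, 1:t
completions by unplaced set U, small U first (add the entries for U minus each lowest piece of U):
  |U|=1: {2}:1  {7}:1
  |U|=2: {1,2}:1  {2,7}:2  {6,7}:1
  |U|=3: {1,2,7}:3  {2,6,7}:3  {5,6,7}:1
  |U|=4: {1,2,6,7}:6  {2,5,6,7}:4  {4,5,6,7}:1
  |U|=5: {1,2,5,6,7}:10  {2,4,5,6,7}:5  {3,4,5,6,7}:1
  |U|=6: {0,3,4,5,6,7}:1  {1,2,4,5,6,7}:15  {2,3,4,5,6,7}:6
  start at 0(q): 21
  start at 1(t): 7
sum over floor = 28

28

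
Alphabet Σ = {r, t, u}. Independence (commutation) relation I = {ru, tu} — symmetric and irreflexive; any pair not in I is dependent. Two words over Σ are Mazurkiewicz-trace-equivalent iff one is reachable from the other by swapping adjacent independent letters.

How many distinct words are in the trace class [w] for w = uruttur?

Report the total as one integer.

35

#0=u has no predecessor
#1=r has no predecessor
#2=u depends on [0:u]
#3=t depends on [1:r]
#4=t depends on [3:t]
#5=u depends on [2:u]
#6=r depends on [4:t]
sources: [0:u, 1:r]
N(rest) = Σ N(rest − s) over sources s of rest; N(one piece) = 1:
  size 1 → [5]=1  [6]=1
  size 2 → [2,5]=1  [4,6]=1  [5,6]=2
  size 3 → [0,2,5]=1  [2,5,6]=3  [3,4,6]=1  [4,5,6]=3
  size 4 → [0,2,5,6]=4  [1,3,4,6]=1  [2,4,5,6]=6  [3,4,5,6]=4
  size 5 → [0,2,4,5,6]=10  [1,3,4,5,6]=5  [2,3,4,5,6]=10
  first=0(u) contributes 15
  first=1(r) contributes 20
|[w]| = 35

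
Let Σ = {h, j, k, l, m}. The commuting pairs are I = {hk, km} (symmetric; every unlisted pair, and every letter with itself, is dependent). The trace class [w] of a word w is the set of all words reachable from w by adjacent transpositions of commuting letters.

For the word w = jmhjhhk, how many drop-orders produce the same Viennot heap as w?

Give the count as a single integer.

3

#0=j has no predecessor
#1=m depends on [0:j]
#2=h depends on [1:m]
#3=j depends on [2:h]
#4=h depends on [3:j]
#5=h depends on [4:h]
#6=k depends on [3:j]
sources: [0:j]
N(rest) = Σ N(rest − s) over sources s of rest; N(one piece) = 1:
  size 1 → [5]=1  [6]=1
  size 2 → [4,5]=1  [5,6]=2
  size 3 → [4,5,6]=3
  size 4 → [3,4,5,6]=3
  size 5 → [2,3,4,5,6]=3
  first=0(j) contributes 3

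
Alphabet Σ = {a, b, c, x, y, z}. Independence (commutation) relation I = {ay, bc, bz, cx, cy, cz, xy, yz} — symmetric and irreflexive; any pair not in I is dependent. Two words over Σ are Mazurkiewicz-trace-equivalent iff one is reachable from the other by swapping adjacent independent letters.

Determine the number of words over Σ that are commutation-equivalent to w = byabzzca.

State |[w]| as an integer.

42

0(b) covers ∅
1(y) covers 0:b
2(a) covers 0:b
3(b) covers 1:y, 2:a
4(z) covers 2:a
5(z) covers 4:z
6(c) covers 2:a
7(a) covers 3:b, 5:z, 6:c
floor of heap: 0:b
completions by unplaced set U, small U first (add the entries for U minus each lowest piece of U):
  |U|=1: {7}:1
  |U|=2: {3,7}:1  {5,7}:1  {6,7}:1
  |U|=3: {1,3,7}:1  {3,5,7}:2  {3,6,7}:2  {4,5,7}:1  {5,6,7}:2
  |U|=4: {1,3,5,7}:3  {1,3,6,7}:3  {3,4,5,7}:3  {3,5,6,7}:6  {4,5,6,7}:3
  |U|=5: {1,3,4,5,7}:6  {1,3,5,6,7}:12  {3,4,5,6,7}:12
  |U|=6: {1,3,4,5,6,7}:30  {2,3,4,5,6,7}:12
  start at 0(b): 42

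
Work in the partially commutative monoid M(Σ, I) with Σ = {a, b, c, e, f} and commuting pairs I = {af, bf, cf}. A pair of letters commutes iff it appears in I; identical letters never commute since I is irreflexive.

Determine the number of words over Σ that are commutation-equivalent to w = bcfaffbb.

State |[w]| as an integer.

56

piece 0:b — minimal
piece 1:c rests on {0:b}
piece 2:f — minimal
piece 3:a rests on {1:c}
piece 4:f rests on {2:f}
piece 5:f rests on {4:f}
piece 6:b rests on {3:a}
piece 7:b rests on {6:b}
minimal pieces: {0:b, 2:f}
ways to finish when only these pieces remain (= sum over removing one remaining piece with nothing left below it):
  1 left: {5}→1  {7}→1
  2 left: {4,5}→1  {5,7}→2  {6,7}→1
  3 left: {2,4,5}→1  {3,6,7}→1  {4,5,7}→3  {5,6,7}→3
  4 left: {1,3,6,7}→1  {2,4,5,7}→4  {3,5,6,7}→4  {4,5,6,7}→6
  5 left: {0,1,3,6,7}→1  {1,3,5,6,7}→5  {2,4,5,6,7}→10  {3,4,5,6,7}→10
  6 left: {0,1,3,5,6,7}→6  {1,3,4,5,6,7}→15  {2,3,4,5,6,7}→20
  placing 0:b first → 35 extensions
  placing 2:f first → 21 extensions
total linear extensions = 56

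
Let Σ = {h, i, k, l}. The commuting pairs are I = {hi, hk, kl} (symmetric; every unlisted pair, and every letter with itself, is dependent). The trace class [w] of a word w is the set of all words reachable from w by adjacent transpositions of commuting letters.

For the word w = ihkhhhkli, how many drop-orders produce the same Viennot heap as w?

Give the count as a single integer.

0(i) covers ∅
1(h) covers ∅
2(k) covers 0:i
3(h) covers 1:h
4(h) covers 3:h
5(h) covers 4:h
6(k) covers 2:k
7(l) covers 0:i, 5:h
8(i) covers 6:k, 7:l
floor of heap: 0:i, 1:h
completions by unplaced set U, small U first (add the entries for U minus each lowest piece of U):
  |U|=1: {8}:1
  |U|=2: {6,8}:1  {7,8}:1
  |U|=3: {2,6,8}:1  {5,7,8}:1  {6,7,8}:2
  |U|=4: {2,6,7,8}:3  {4,5,7,8}:1  {5,6,7,8}:3
  |U|=5: {0,2,6,7,8}:3  {2,5,6,7,8}:6  {3,4,5,7,8}:1  {4,5,6,7,8}:4
  |U|=6: {0,2,5,6,7,8}:9  {1,3,4,5,7,8}:1  {2,4,5,6,7,8}:10  {3,4,5,6,7,8}:5
  |U|=7: {0,2,4,5,6,7,8}:19  {1,3,4,5,6,7,8}:6  {2,3,4,5,6,7,8}:15
  start at 0(i): 21
  start at 1(h): 34
sum over floor = 55

55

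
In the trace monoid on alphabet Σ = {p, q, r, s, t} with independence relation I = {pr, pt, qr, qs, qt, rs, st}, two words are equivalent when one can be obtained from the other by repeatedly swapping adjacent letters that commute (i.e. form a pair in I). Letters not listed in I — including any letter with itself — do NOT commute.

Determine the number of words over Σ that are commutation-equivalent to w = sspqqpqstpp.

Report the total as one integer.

22

piece 0:s — minimal
piece 1:s rests on {0:s}
piece 2:p rests on {1:s}
piece 3:q rests on {2:p}
piece 4:q rests on {3:q}
piece 5:p rests on {4:q}
piece 6:q rests on {5:p}
piece 7:s rests on {5:p}
piece 8:t — minimal
piece 9:p rests on {6:q, 7:s}
piece 10:p rests on {9:p}
minimal pieces: {0:s, 8:t}
ways to finish when only these pieces remain (= sum over removing one remaining piece with nothing left below it):
  1 left: {8}→1  {10}→1
  2 left: {8,10}→2  {9,10}→1
  3 left: {6,9,10}→1  {7,9,10}→1  {8,9,10}→3
  4 left: {6,7,9,10}→2  {6,8,9,10}→4  {7,8,9,10}→4
  5 left: {5,6,7,9,10}→2  {6,7,8,9,10}→10
  6 left: {4,5,6,7,9,10}→2  {5,6,7,8,9,10}→12
  7 left: {3,4,5,6,7,9,10}→2  {4,5,6,7,8,9,10}→14
  8 left: {2,3,4,5,6,7,9,10}→2  {3,4,5,6,7,8,9,10}→16
  9 left: {1,2,3,4,5,6,7,9,10}→2  {2,3,4,5,6,7,8,9,10}→18
  placing 0:s first → 20 extensions
  placing 8:t first → 2 extensions
total linear extensions = 22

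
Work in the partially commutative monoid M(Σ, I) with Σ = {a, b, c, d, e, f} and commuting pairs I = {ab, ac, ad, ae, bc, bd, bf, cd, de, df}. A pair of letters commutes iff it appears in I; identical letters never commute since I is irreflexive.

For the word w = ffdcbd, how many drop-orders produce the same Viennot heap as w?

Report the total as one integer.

60

#0=f has no predecessor
#1=f depends on [0:f]
#2=d has no predecessor
#3=c depends on [1:f]
#4=b has no predecessor
#5=d depends on [2:d]
sources: [0:f, 2:d, 4:b]
N(rest) = Σ N(rest − s) over sources s of rest; N(one piece) = 1:
  size 1 → [3]=1  [4]=1  [5]=1
  size 2 → [1,3]=1  [2,5]=1  [3,4]=2  [3,5]=2  [4,5]=2
  size 3 → [0,1,3]=1  [1,3,4]=3  [1,3,5]=3  [2,3,5]=3  [2,4,5]=3  [3,4,5]=6
  size 4 → [0,1,3,4]=4  [0,1,3,5]=4  [1,2,3,5]=6  [1,3,4,5]=12  [2,3,4,5]=12
  first=0(f) contributes 30
  first=2(d) contributes 20
  first=4(b) contributes 10
|[w]| = 60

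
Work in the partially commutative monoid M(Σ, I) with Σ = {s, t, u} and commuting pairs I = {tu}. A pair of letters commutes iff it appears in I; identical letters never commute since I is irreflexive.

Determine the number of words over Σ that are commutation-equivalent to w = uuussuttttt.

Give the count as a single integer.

6

drop 0:u onto floor
drop 1:u onto {0:u}
drop 2:u onto {1:u}
drop 3:s onto {2:u}
drop 4:s onto {3:s}
drop 5:u onto {4:s}
drop 6:t onto {4:s}
drop 7:t onto {6:t}
drop 8:t onto {7:t}
drop 9:t onto {8:t}
drop 10:t onto {9:t}
ground layer = {0:u}
drop-orders for the pieces not yet dropped (sum over which currently-grounded one goes next):
  1 to go: {5} 1  {10} 1
  2 to go: {5,10} 2  {9,10} 1
  3 to go: {5,9,10} 3  {8,9,10} 1
  4 to go: {5,8,9,10} 4  {7,8,9,10} 1
  5 to go: {5,7,8,9,10} 5  {6,7,8,9,10} 1
  6 to go: {5,6,7,8,9,10} 6
  7 to go: {4,5,6,7,8,9,10} 6
  8 to go: {3,4,5,6,7,8,9,10} 6
  9 to go: {2,3,4,5,6,7,8,9,10} 6
  if 0:u drops first: 6 orders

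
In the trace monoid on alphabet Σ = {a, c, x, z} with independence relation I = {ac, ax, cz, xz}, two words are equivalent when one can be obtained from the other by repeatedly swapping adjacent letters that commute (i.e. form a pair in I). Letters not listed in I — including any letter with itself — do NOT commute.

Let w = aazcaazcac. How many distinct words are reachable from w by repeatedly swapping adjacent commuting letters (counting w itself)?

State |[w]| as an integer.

120

#0=a has no predecessor
#1=a depends on [0:a]
#2=z depends on [1:a]
#3=c has no predecessor
#4=a depends on [2:z]
#5=a depends on [4:a]
#6=z depends on [5:a]
#7=c depends on [3:c]
#8=a depends on [6:z]
#9=c depends on [7:c]
sources: [0:a, 3:c]
N(rest) = Σ N(rest − s) over sources s of rest; N(one piece) = 1:
  size 1 → [8]=1  [9]=1
  size 2 → [6,8]=1  [7,9]=1  [8,9]=2
  size 3 → [3,7,9]=1  [5,6,8]=1  [6,8,9]=3  [7,8,9]=3
  size 4 → [3,7,8,9]=4  [4,5,6,8]=1  [5,6,8,9]=4  [6,7,8,9]=6
  size 5 → [2,4,5,6,8]=1  [3,6,7,8,9]=10  [4,5,6,8,9]=5  [5,6,7,8,9]=10
  size 6 → [1,2,4,5,6,8]=1  [2,4,5,6,8,9]=6  [3,5,6,7,8,9]=20  [4,5,6,7,8,9]=15
  size 7 → [0,1,2,4,5,6,8]=1  [1,2,4,5,6,8,9]=7  [2,4,5,6,7,8,9]=21  [3,4,5,6,7,8,9]=35
  size 8 → [0,1,2,4,5,6,8,9]=8  [1,2,4,5,6,7,8,9]=28  [2,3,4,5,6,7,8,9]=56
  first=0(a) contributes 84
  first=3(c) contributes 36
|[w]| = 120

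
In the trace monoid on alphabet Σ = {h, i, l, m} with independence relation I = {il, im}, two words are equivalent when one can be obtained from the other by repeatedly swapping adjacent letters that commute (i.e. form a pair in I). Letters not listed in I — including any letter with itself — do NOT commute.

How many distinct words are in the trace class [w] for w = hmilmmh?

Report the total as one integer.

5

piece 0:h — minimal
piece 1:m rests on {0:h}
piece 2:i rests on {0:h}
piece 3:l rests on {1:m}
piece 4:m rests on {3:l}
piece 5:m rests on {4:m}
piece 6:h rests on {2:i, 5:m}
minimal pieces: {0:h}
ways to finish when only these pieces remain (= sum over removing one remaining piece with nothing left below it):
  1 left: {6}→1
  2 left: {2,6}→1  {5,6}→1
  3 left: {2,5,6}→2  {4,5,6}→1
  4 left: {2,4,5,6}→3  {3,4,5,6}→1
  5 left: {1,3,4,5,6}→1  {2,3,4,5,6}→4
  placing 0:h first → 5 extensions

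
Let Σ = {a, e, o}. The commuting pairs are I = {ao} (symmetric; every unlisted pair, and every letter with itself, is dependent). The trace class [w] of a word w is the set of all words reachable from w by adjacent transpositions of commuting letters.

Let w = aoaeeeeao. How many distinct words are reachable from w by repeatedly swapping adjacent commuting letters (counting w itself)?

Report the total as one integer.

6

drop 0:a onto floor
drop 1:o onto floor
drop 2:a onto {0:a}
drop 3:e onto {1:o, 2:a}
drop 4:e onto {3:e}
drop 5:e onto {4:e}
drop 6:e onto {5:e}
drop 7:a onto {6:e}
drop 8:o onto {6:e}
ground layer = {0:a, 1:o}
drop-orders for the pieces not yet dropped (sum over which currently-grounded one goes next):
  1 to go: {7} 1  {8} 1
  2 to go: {7,8} 2
  3 to go: {6,7,8} 2
  4 to go: {5,6,7,8} 2
  5 to go: {4,5,6,7,8} 2
  6 to go: {3,4,5,6,7,8} 2
  7 to go: {1,3,4,5,6,7,8} 2  {2,3,4,5,6,7,8} 2
  if 0:a drops first: 4 orders
  if 1:o drops first: 2 orders
heap linearizations: 6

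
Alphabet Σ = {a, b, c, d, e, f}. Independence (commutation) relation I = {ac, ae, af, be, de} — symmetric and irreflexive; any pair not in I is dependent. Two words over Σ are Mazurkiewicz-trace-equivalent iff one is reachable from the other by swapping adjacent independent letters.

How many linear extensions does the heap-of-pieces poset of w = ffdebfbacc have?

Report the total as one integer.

9

drop 0:f onto floor
drop 1:f onto {0:f}
drop 2:d onto {1:f}
drop 3:e onto {1:f}
drop 4:b onto {2:d}
drop 5:f onto {3:e, 4:b}
drop 6:b onto {5:f}
drop 7:a onto {6:b}
drop 8:c onto {6:b}
drop 9:c onto {8:c}
ground layer = {0:f}
drop-orders for the pieces not yet dropped (sum over which currently-grounded one goes next):
  1 to go: {7} 1  {9} 1
  2 to go: {7,9} 2  {8,9} 1
  3 to go: {7,8,9} 3
  4 to go: {6,7,8,9} 3
  5 to go: {5,6,7,8,9} 3
  6 to go: {3,5,6,7,8,9} 3  {4,5,6,7,8,9} 3
  7 to go: {2,4,5,6,7,8,9} 3  {3,4,5,6,7,8,9} 6
  8 to go: {2,3,4,5,6,7,8,9} 9
  if 0:f drops first: 9 orders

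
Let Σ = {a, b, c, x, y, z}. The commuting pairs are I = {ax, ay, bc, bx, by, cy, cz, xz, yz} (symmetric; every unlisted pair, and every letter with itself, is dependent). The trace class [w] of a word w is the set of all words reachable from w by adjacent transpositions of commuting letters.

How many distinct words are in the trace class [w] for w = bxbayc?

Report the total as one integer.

0(b) covers ∅
1(x) covers ∅
2(b) covers 0:b
3(a) covers 2:b
4(y) covers 1:x
5(c) covers 1:x, 3:a
floor of heap: 0:b, 1:x
completions by unplaced set U, small U first (add the entries for U minus each lowest piece of U):
  |U|=1: {4}:1  {5}:1
  |U|=2: {3,5}:1  {4,5}:2
  |U|=3: {1,4,5}:2  {2,3,5}:1  {3,4,5}:3
  |U|=4: {0,2,3,5}:1  {1,3,4,5}:5  {2,3,4,5}:4
  start at 0(b): 9
  start at 1(x): 5
sum over floor = 14

14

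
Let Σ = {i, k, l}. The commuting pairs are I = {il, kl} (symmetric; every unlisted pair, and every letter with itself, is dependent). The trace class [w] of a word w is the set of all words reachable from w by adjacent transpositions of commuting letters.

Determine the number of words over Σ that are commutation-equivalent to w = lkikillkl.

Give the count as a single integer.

126

piece 0:l — minimal
piece 1:k — minimal
piece 2:i rests on {1:k}
piece 3:k rests on {2:i}
piece 4:i rests on {3:k}
piece 5:l rests on {0:l}
piece 6:l rests on {5:l}
piece 7:k rests on {4:i}
piece 8:l rests on {6:l}
minimal pieces: {0:l, 1:k}
ways to finish when only these pieces remain (= sum over removing one remaining piece with nothing left below it):
  1 left: {7}→1  {8}→1
  2 left: {4,7}→1  {6,8}→1  {7,8}→2
  3 left: {3,4,7}→1  {4,7,8}→3  {5,6,8}→1  {6,7,8}→3
  4 left: {0,5,6,8}→1  {2,3,4,7}→1  {3,4,7,8}→4  {4,6,7,8}→6  {5,6,7,8}→4
  5 left: {0,5,6,7,8}→5  {1,2,3,4,7}→1  {2,3,4,7,8}→5  {3,4,6,7,8}→10  {4,5,6,7,8}→10
  6 left: {0,4,5,6,7,8}→15  {1,2,3,4,7,8}→6  {2,3,4,6,7,8}→15  {3,4,5,6,7,8}→20
  7 left: {0,3,4,5,6,7,8}→35  {1,2,3,4,6,7,8}→21  {2,3,4,5,6,7,8}→35
  placing 0:l first → 56 extensions
  placing 1:k first → 70 extensions
total linear extensions = 126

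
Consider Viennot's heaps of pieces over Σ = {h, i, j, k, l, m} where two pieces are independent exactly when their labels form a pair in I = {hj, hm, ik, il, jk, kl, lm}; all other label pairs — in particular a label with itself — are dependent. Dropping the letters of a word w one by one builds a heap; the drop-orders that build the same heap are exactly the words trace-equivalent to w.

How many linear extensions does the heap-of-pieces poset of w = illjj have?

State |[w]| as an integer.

3

#0=i has no predecessor
#1=l has no predecessor
#2=l depends on [1:l]
#3=j depends on [0:i, 2:l]
#4=j depends on [3:j]
sources: [0:i, 1:l]
N(rest) = Σ N(rest − s) over sources s of rest; N(one piece) = 1:
  size 1 → [4]=1
  size 2 → [3,4]=1
  size 3 → [0,3,4]=1  [2,3,4]=1
  first=0(i) contributes 1
  first=1(l) contributes 2
|[w]| = 3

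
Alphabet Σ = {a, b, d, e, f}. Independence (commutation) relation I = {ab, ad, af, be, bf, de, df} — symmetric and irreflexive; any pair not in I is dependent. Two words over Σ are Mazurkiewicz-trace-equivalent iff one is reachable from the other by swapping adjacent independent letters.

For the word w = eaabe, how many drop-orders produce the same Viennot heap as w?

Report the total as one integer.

#0=e has no predecessor
#1=a depends on [0:e]
#2=a depends on [1:a]
#3=b has no predecessor
#4=e depends on [2:a]
sources: [0:e, 3:b]
N(rest) = Σ N(rest − s) over sources s of rest; N(one piece) = 1:
  size 1 → [3]=1  [4]=1
  size 2 → [2,4]=1  [3,4]=2
  size 3 → [1,2,4]=1  [2,3,4]=3
  first=0(e) contributes 4
  first=3(b) contributes 1
|[w]| = 5

5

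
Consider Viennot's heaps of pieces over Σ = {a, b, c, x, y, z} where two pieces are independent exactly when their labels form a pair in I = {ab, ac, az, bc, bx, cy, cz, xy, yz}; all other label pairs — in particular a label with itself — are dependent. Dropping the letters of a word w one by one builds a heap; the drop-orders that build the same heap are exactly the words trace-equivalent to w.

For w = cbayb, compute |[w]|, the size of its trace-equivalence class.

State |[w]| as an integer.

#0=c has no predecessor
#1=b has no predecessor
#2=a has no predecessor
#3=y depends on [1:b, 2:a]
#4=b depends on [3:y]
sources: [0:c, 1:b, 2:a]
N(rest) = Σ N(rest − s) over sources s of rest; N(one piece) = 1:
  size 1 → [0]=1  [4]=1
  size 2 → [0,4]=2  [3,4]=1
  size 3 → [0,3,4]=3  [1,3,4]=1  [2,3,4]=1
  first=0(c) contributes 2
  first=1(b) contributes 4
  first=2(a) contributes 4
|[w]| = 10

10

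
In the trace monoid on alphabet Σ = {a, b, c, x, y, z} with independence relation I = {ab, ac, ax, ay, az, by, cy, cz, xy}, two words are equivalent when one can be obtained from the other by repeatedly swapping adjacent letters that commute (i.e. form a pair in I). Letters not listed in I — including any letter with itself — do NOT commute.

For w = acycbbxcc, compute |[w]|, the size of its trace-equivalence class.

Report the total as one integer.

72

drop 0:a onto floor
drop 1:c onto floor
drop 2:y onto floor
drop 3:c onto {1:c}
drop 4:b onto {3:c}
drop 5:b onto {4:b}
drop 6:x onto {5:b}
drop 7:c onto {6:x}
drop 8:c onto {7:c}
ground layer = {0:a, 1:c, 2:y}
drop-orders for the pieces not yet dropped (sum over which currently-grounded one goes next):
  1 to go: {0} 1  {2} 1  {8} 1
  2 to go: {0,2} 2  {0,8} 2  {2,8} 2  {7,8} 1
  3 to go: {0,2,8} 6  {0,7,8} 3  {2,7,8} 3  {6,7,8} 1
  4 to go: {0,2,7,8} 12  {0,6,7,8} 4  {2,6,7,8} 4  {5,6,7,8} 1
  5 to go: {0,2,6,7,8} 20  {0,5,6,7,8} 5  {2,5,6,7,8} 5  {4,5,6,7,8} 1
  6 to go: {0,2,5,6,7,8} 30  {0,4,5,6,7,8} 6  {2,4,5,6,7,8} 6  {3,4,5,6,7,8} 1
  7 to go: {0,2,4,5,6,7,8} 42  {0,3,4,5,6,7,8} 7  {1,3,4,5,6,7,8} 1  {2,3,4,5,6,7,8} 7
  if 0:a drops first: 8 orders
  if 1:c drops first: 56 orders
  if 2:y drops first: 8 orders
heap linearizations: 72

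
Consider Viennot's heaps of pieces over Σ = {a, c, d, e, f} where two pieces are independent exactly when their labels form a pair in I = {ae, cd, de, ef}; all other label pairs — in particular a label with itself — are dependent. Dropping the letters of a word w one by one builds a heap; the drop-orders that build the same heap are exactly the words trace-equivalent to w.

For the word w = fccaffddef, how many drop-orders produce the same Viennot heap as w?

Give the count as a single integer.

#0=f has no predecessor
#1=c depends on [0:f]
#2=c depends on [1:c]
#3=a depends on [2:c]
#4=f depends on [3:a]
#5=f depends on [4:f]
#6=d depends on [5:f]
#7=d depends on [6:d]
#8=e depends on [2:c]
#9=f depends on [7:d]
sources: [0:f]
N(rest) = Σ N(rest − s) over sources s of rest; N(one piece) = 1:
  size 1 → [8]=1  [9]=1
  size 2 → [7,9]=1  [8,9]=2
  size 3 → [6,7,9]=1  [7,8,9]=3
  size 4 → [5,6,7,9]=1  [6,7,8,9]=4
  size 5 → [4,5,6,7,9]=1  [5,6,7,8,9]=5
  size 6 → [3,4,5,6,7,9]=1  [4,5,6,7,8,9]=6
  size 7 → [3,4,5,6,7,8,9]=7
  size 8 → [2,3,4,5,6,7,8,9]=7
  first=0(f) contributes 7

7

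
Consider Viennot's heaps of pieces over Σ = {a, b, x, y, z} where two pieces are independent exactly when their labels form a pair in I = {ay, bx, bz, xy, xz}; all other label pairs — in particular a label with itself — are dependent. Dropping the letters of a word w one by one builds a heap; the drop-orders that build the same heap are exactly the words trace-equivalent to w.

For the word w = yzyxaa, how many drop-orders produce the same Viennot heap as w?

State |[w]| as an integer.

10

0(y) covers ∅
1(z) covers 0:y
2(y) covers 1:z
3(x) covers ∅
4(a) covers 1:z, 3:x
5(a) covers 4:a
floor of heap: 0:y, 3:x
completions by unplaced set U, small U first (add the entries for U minus each lowest piece of U):
  |U|=1: {2}:1  {5}:1
  |U|=2: {2,5}:2  {4,5}:1
  |U|=3: {2,4,5}:3  {3,4,5}:1
  |U|=4: {1,2,4,5}:3  {2,3,4,5}:4
  start at 0(y): 7
  start at 3(x): 3
sum over floor = 10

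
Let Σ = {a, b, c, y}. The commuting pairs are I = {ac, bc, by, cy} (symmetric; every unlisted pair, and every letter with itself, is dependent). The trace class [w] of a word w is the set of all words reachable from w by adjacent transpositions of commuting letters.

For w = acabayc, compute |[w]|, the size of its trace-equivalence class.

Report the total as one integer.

#0=a has no predecessor
#1=c has no predecessor
#2=a depends on [0:a]
#3=b depends on [2:a]
#4=a depends on [3:b]
#5=y depends on [4:a]
#6=c depends on [1:c]
sources: [0:a, 1:c]
N(rest) = Σ N(rest − s) over sources s of rest; N(one piece) = 1:
  size 1 → [5]=1  [6]=1
  size 2 → [1,6]=1  [4,5]=1  [5,6]=2
  size 3 → [1,5,6]=3  [3,4,5]=1  [4,5,6]=3
  size 4 → [1,4,5,6]=6  [2,3,4,5]=1  [3,4,5,6]=4
  size 5 → [0,2,3,4,5]=1  [1,3,4,5,6]=10  [2,3,4,5,6]=5
  first=0(a) contributes 15
  first=1(c) contributes 6
|[w]| = 21

21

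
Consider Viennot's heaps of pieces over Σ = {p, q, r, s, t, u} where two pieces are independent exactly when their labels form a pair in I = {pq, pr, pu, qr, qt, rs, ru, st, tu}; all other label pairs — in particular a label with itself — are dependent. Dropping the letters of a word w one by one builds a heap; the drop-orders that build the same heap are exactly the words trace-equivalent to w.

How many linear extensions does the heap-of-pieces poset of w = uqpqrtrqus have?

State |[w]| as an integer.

412

drop 0:u onto floor
drop 1:q onto {0:u}
drop 2:p onto floor
drop 3:q onto {1:q}
drop 4:r onto floor
drop 5:t onto {2:p, 4:r}
drop 6:r onto {5:t}
drop 7:q onto {3:q}
drop 8:u onto {7:q}
drop 9:s onto {2:p, 8:u}
ground layer = {0:u, 2:p, 4:r}
drop-orders for the pieces not yet dropped (sum over which currently-grounded one goes next):
  1 to go: {6} 1  {9} 1
  2 to go: {5,6} 1  {6,9} 2  {8,9} 1
  3 to go: {4,5,6} 1  {5,6,9} 3  {6,8,9} 3  {7,8,9} 1
  4 to go: {2,5,6,9} 3  {3,7,8,9} 1  {4,5,6,9} 4  {5,6,8,9} 6  {6,7,8,9} 4
  5 to go: {1,3,7,8,9} 1  {2,4,5,6,9} 7  {2,5,6,8,9} 9  {3,6,7,8,9} 5  {4,5,6,8,9} 10  {5,6,7,8,9} 10
  6 to go: {0,1,3,7,8,9} 1  {1,3,6,7,8,9} 6  {2,4,5,6,8,9} 26  {2,5,6,7,8,9} 19  {3,5,6,7,8,9} 15  {4,5,6,7,8,9} 20
  7 to go: {0,1,3,6,7,8,9} 7  {1,3,5,6,7,8,9} 21  {2,3,5,6,7,8,9} 34  {2,4,5,6,7,8,9} 65  {3,4,5,6,7,8,9} 35
  8 to go: {0,1,3,5,6,7,8,9} 28  {1,2,3,5,6,7,8,9} 55  {1,3,4,5,6,7,8,9} 56  {2,3,4,5,6,7,8,9} 134
  if 0:u drops first: 245 orders
  if 2:p drops first: 84 orders
  if 4:r drops first: 83 orders
heap linearizations: 412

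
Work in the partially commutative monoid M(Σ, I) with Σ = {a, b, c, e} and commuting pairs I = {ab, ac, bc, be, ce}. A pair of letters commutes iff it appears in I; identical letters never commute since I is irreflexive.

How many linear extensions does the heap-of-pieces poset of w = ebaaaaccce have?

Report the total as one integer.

840

0(e) covers ∅
1(b) covers ∅
2(a) covers 0:e
3(a) covers 2:a
4(a) covers 3:a
5(a) covers 4:a
6(c) covers ∅
7(c) covers 6:c
8(c) covers 7:c
9(e) covers 5:a
floor of heap: 0:e, 1:b, 6:c
completions by unplaced set U, small U first (add the entries for U minus each lowest piece of U):
  |U|=1: {1}:1  {8}:1  {9}:1
  |U|=2: {1,8}:2  {1,9}:2  {5,9}:1  {7,8}:1  {8,9}:2
  |U|=3: {1,5,9}:3  {1,7,8}:3  {1,8,9}:6  {4,5,9}:1  {5,8,9}:3  {6,7,8}:1  {7,8,9}:3
  |U|=4: {1,4,5,9}:4  {1,5,8,9}:12  {1,6,7,8}:4  {1,7,8,9}:12  {3,4,5,9}:1  {4,5,8,9}:4  {5,7,8,9}:6  {6,7,8,9}:4
  |U|=5: {1,3,4,5,9}:5  {1,4,5,8,9}:20  {1,5,7,8,9}:30  {1,6,7,8,9}:20  {2,3,4,5,9}:1  {3,4,5,8,9}:5  {4,5,7,8,9}:10  {5,6,7,8,9}:10
  |U|=6: {0,2,3,4,5,9}:1  {1,2,3,4,5,9}:6  {1,3,4,5,8,9}:30  {1,4,5,7,8,9}:60  {1,5,6,7,8,9}:60  {2,3,4,5,8,9}:6  {3,4,5,7,8,9}:15  {4,5,6,7,8,9}:20
  |U|=7: {0,1,2,3,4,5,9}:7  {0,2,3,4,5,8,9}:7  {1,2,3,4,5,8,9}:42  {1,3,4,5,7,8,9}:105  {1,4,5,6,7,8,9}:140  {2,3,4,5,7,8,9}:21  {3,4,5,6,7,8,9}:35
  |U|=8: {0,1,2,3,4,5,8,9}:56  {0,2,3,4,5,7,8,9}:28  {1,2,3,4,5,7,8,9}:168  {1,3,4,5,6,7,8,9}:280  {2,3,4,5,6,7,8,9}:56
  start at 0(e): 504
  start at 1(b): 84
  start at 6(c): 252
sum over floor = 840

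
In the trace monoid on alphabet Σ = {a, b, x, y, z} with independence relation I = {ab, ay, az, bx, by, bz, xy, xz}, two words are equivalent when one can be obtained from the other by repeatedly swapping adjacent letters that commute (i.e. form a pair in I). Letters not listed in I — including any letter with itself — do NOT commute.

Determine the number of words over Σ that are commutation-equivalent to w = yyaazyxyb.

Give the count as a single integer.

drop 0:y onto floor
drop 1:y onto {0:y}
drop 2:a onto floor
drop 3:a onto {2:a}
drop 4:z onto {1:y}
drop 5:y onto {4:z}
drop 6:x onto {3:a}
drop 7:y onto {5:y}
drop 8:b onto floor
ground layer = {0:y, 2:a, 8:b}
drop-orders for the pieces not yet dropped (sum over which currently-grounded one goes next):
  1 to go: {6} 1  {7} 1  {8} 1
  2 to go: {3,6} 1  {5,7} 1  {6,7} 2  {6,8} 2  {7,8} 2
  3 to go: {2,3,6} 1  {3,6,7} 3  {3,6,8} 3  {4,5,7} 1  {5,6,7} 3  {5,7,8} 3  {6,7,8} 6
  4 to go: {1,4,5,7} 1  {2,3,6,7} 4  {2,3,6,8} 4  {3,5,6,7} 6  {3,6,7,8} 12  {4,5,6,7} 4  {4,5,7,8} 4  {5,6,7,8} 12
  5 to go: {0,1,4,5,7} 1  {1,4,5,6,7} 5  {1,4,5,7,8} 5  {2,3,5,6,7} 10  {2,3,6,7,8} 20  {3,4,5,6,7} 10  {3,5,6,7,8} 30  {4,5,6,7,8} 20
  6 to go: {0,1,4,5,6,7} 6  {0,1,4,5,7,8} 6  {1,3,4,5,6,7} 15  {1,4,5,6,7,8} 30  {2,3,4,5,6,7} 20  {2,3,5,6,7,8} 60  {3,4,5,6,7,8} 60
  7 to go: {0,1,3,4,5,6,7} 21  {0,1,4,5,6,7,8} 42  {1,2,3,4,5,6,7} 35  {1,3,4,5,6,7,8} 105  {2,3,4,5,6,7,8} 140
  if 0:y drops first: 280 orders
  if 2:a drops first: 168 orders
  if 8:b drops first: 56 orders
heap linearizations: 504

504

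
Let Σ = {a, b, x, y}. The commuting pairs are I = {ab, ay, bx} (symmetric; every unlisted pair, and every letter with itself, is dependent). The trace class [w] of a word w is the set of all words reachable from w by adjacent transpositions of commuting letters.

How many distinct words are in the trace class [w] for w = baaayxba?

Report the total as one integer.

drop 0:b onto floor
drop 1:a onto floor
drop 2:a onto {1:a}
drop 3:a onto {2:a}
drop 4:y onto {0:b}
drop 5:x onto {3:a, 4:y}
drop 6:b onto {4:y}
drop 7:a onto {5:x}
ground layer = {0:b, 1:a}
drop-orders for the pieces not yet dropped (sum over which currently-grounded one goes next):
  1 to go: {6} 1  {7} 1
  2 to go: {5,7} 1  {6,7} 2
  3 to go: {3,5,7} 1  {5,6,7} 3
  4 to go: {2,3,5,7} 1  {3,5,6,7} 4  {4,5,6,7} 3
  5 to go: {0,4,5,6,7} 3  {1,2,3,5,7} 1  {2,3,5,6,7} 5  {3,4,5,6,7} 7
  6 to go: {0,3,4,5,6,7} 10  {1,2,3,5,6,7} 6  {2,3,4,5,6,7} 12
  if 0:b drops first: 18 orders
  if 1:a drops first: 22 orders
heap linearizations: 40

40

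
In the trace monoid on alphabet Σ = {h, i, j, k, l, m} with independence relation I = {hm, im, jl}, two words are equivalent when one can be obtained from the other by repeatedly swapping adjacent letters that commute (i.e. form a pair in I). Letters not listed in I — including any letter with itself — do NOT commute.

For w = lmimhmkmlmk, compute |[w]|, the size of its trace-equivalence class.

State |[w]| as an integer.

10

drop 0:l onto floor
drop 1:m onto {0:l}
drop 2:i onto {0:l}
drop 3:m onto {1:m}
drop 4:h onto {2:i}
drop 5:m onto {3:m}
drop 6:k onto {4:h, 5:m}
drop 7:m onto {6:k}
drop 8:l onto {7:m}
drop 9:m onto {8:l}
drop 10:k onto {9:m}
ground layer = {0:l}
drop-orders for the pieces not yet dropped (sum over which currently-grounded one goes next):
  1 to go: {10} 1
  2 to go: {9,10} 1
  3 to go: {8,9,10} 1
  4 to go: {7,8,9,10} 1
  5 to go: {6,7,8,9,10} 1
  6 to go: {4,6,7,8,9,10} 1  {5,6,7,8,9,10} 1
  7 to go: {2,4,6,7,8,9,10} 1  {3,5,6,7,8,9,10} 1  {4,5,6,7,8,9,10} 2
  8 to go: {1,3,5,6,7,8,9,10} 1  {2,4,5,6,7,8,9,10} 3  {3,4,5,6,7,8,9,10} 3
  9 to go: {1,3,4,5,6,7,8,9,10} 4  {2,3,4,5,6,7,8,9,10} 6
  if 0:l drops first: 10 orders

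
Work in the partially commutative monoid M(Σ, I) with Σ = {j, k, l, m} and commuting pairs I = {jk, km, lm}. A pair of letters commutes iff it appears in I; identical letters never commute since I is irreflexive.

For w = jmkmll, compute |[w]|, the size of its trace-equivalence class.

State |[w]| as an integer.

drop 0:j onto floor
drop 1:m onto {0:j}
drop 2:k onto floor
drop 3:m onto {1:m}
drop 4:l onto {0:j, 2:k}
drop 5:l onto {4:l}
ground layer = {0:j, 2:k}
drop-orders for the pieces not yet dropped (sum over which currently-grounded one goes next):
  1 to go: {3} 1  {5} 1
  2 to go: {1,3} 1  {3,5} 2  {4,5} 1
  3 to go: {1,3,5} 3  {2,4,5} 1  {3,4,5} 3
  4 to go: {1,3,4,5} 6  {2,3,4,5} 4
  if 0:j drops first: 10 orders
  if 2:k drops first: 6 orders
heap linearizations: 16

16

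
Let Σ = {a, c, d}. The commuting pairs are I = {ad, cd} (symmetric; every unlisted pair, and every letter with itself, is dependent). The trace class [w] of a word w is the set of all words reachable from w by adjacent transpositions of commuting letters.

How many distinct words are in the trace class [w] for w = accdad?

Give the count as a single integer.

#0=a has no predecessor
#1=c depends on [0:a]
#2=c depends on [1:c]
#3=d has no predecessor
#4=a depends on [2:c]
#5=d depends on [3:d]
sources: [0:a, 3:d]
N(rest) = Σ N(rest − s) over sources s of rest; N(one piece) = 1:
  size 1 → [4]=1  [5]=1
  size 2 → [2,4]=1  [3,5]=1  [4,5]=2
  size 3 → [1,2,4]=1  [2,4,5]=3  [3,4,5]=3
  size 4 → [0,1,2,4]=1  [1,2,4,5]=4  [2,3,4,5]=6
  first=0(a) contributes 10
  first=3(d) contributes 5
|[w]| = 15

15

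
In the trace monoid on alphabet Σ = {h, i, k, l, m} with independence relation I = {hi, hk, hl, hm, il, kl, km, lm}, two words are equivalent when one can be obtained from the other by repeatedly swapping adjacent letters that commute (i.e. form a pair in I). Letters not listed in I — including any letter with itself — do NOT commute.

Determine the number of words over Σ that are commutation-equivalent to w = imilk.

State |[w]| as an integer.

5

0(i) covers ∅
1(m) covers 0:i
2(i) covers 1:m
3(l) covers ∅
4(k) covers 2:i
floor of heap: 0:i, 3:l
completions by unplaced set U, small U first (add the entries for U minus each lowest piece of U):
  |U|=1: {3}:1  {4}:1
  |U|=2: {2,4}:1  {3,4}:2
  |U|=3: {1,2,4}:1  {2,3,4}:3
  start at 0(i): 4
  start at 3(l): 1
sum over floor = 5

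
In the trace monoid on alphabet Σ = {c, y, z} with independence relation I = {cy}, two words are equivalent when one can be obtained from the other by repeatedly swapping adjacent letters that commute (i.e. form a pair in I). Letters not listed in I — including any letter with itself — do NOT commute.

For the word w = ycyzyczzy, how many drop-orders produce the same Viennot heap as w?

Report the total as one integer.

6

#0=y has no predecessor
#1=c has no predecessor
#2=y depends on [0:y]
#3=z depends on [1:c, 2:y]
#4=y depends on [3:z]
#5=c depends on [3:z]
#6=z depends on [4:y, 5:c]
#7=z depends on [6:z]
#8=y depends on [7:z]
sources: [0:y, 1:c]
N(rest) = Σ N(rest − s) over sources s of rest; N(one piece) = 1:
  size 1 → [8]=1
  size 2 → [7,8]=1
  size 3 → [6,7,8]=1
  size 4 → [4,6,7,8]=1  [5,6,7,8]=1
  size 5 → [4,5,6,7,8]=2
  size 6 → [3,4,5,6,7,8]=2
  size 7 → [1,3,4,5,6,7,8]=2  [2,3,4,5,6,7,8]=2
  first=0(y) contributes 4
  first=1(c) contributes 2
|[w]| = 6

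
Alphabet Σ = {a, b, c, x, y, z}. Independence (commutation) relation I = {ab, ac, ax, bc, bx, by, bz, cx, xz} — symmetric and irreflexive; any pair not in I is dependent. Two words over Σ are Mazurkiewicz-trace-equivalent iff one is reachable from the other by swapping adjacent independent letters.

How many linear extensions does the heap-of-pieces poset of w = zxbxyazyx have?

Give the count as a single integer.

27

0(z) covers ∅
1(x) covers ∅
2(b) covers ∅
3(x) covers 1:x
4(y) covers 0:z, 3:x
5(a) covers 4:y
6(z) covers 5:a
7(y) covers 6:z
8(x) covers 7:y
floor of heap: 0:z, 1:x, 2:b
completions by unplaced set U, small U first (add the entries for U minus each lowest piece of U):
  |U|=1: {2}:1  {8}:1
  |U|=2: {2,8}:2  {7,8}:1
  |U|=3: {2,7,8}:3  {6,7,8}:1
  |U|=4: {2,6,7,8}:4  {5,6,7,8}:1
  |U|=5: {2,5,6,7,8}:5  {4,5,6,7,8}:1
  |U|=6: {0,4,5,6,7,8}:1  {2,4,5,6,7,8}:6  {3,4,5,6,7,8}:1
  |U|=7: {0,2,4,5,6,7,8}:7  {0,3,4,5,6,7,8}:2  {1,3,4,5,6,7,8}:1  {2,3,4,5,6,7,8}:7
  start at 0(z): 8
  start at 1(x): 16
  start at 2(b): 3
sum over floor = 27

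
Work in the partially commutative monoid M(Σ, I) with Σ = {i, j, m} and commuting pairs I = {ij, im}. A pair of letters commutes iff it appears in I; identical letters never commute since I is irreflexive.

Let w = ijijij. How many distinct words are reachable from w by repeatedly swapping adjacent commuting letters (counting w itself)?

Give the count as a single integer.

0(i) covers ∅
1(j) covers ∅
2(i) covers 0:i
3(j) covers 1:j
4(i) covers 2:i
5(j) covers 3:j
floor of heap: 0:i, 1:j
completions by unplaced set U, small U first (add the entries for U minus each lowest piece of U):
  |U|=1: {4}:1  {5}:1
  |U|=2: {2,4}:1  {3,5}:1  {4,5}:2
  |U|=3: {0,2,4}:1  {1,3,5}:1  {2,4,5}:3  {3,4,5}:3
  |U|=4: {0,2,4,5}:4  {1,3,4,5}:4  {2,3,4,5}:6
  start at 0(i): 10
  start at 1(j): 10
sum over floor = 20

20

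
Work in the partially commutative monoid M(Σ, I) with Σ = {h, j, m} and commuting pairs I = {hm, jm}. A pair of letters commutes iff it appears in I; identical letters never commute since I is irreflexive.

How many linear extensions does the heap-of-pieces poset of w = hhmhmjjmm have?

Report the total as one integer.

#0=h has no predecessor
#1=h depends on [0:h]
#2=m has no predecessor
#3=h depends on [1:h]
#4=m depends on [2:m]
#5=j depends on [3:h]
#6=j depends on [5:j]
#7=m depends on [4:m]
#8=m depends on [7:m]
sources: [0:h, 2:m]
N(rest) = Σ N(rest − s) over sources s of rest; N(one piece) = 1:
  size 1 → [6]=1  [8]=1
  size 2 → [5,6]=1  [6,8]=2  [7,8]=1
  size 3 → [3,5,6]=1  [4,7,8]=1  [5,6,8]=3  [6,7,8]=3
  size 4 → [1,3,5,6]=1  [2,4,7,8]=1  [3,5,6,8]=4  [4,6,7,8]=4  [5,6,7,8]=6
  size 5 → [0,1,3,5,6]=1  [1,3,5,6,8]=5  [2,4,6,7,8]=5  [3,5,6,7,8]=10  [4,5,6,7,8]=10
  size 6 → [0,1,3,5,6,8]=6  [1,3,5,6,7,8]=15  [2,4,5,6,7,8]=15  [3,4,5,6,7,8]=20
  size 7 → [0,1,3,5,6,7,8]=21  [1,3,4,5,6,7,8]=35  [2,3,4,5,6,7,8]=35
  first=0(h) contributes 70
  first=2(m) contributes 56
|[w]| = 126

126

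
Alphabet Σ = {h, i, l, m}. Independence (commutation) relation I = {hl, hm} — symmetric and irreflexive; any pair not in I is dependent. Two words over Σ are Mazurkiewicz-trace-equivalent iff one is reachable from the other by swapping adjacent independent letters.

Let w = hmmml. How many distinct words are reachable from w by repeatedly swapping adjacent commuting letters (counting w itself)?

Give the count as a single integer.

5

#0=h has no predecessor
#1=m has no predecessor
#2=m depends on [1:m]
#3=m depends on [2:m]
#4=l depends on [3:m]
sources: [0:h, 1:m]
N(rest) = Σ N(rest − s) over sources s of rest; N(one piece) = 1:
  size 1 → [0]=1  [4]=1
  size 2 → [0,4]=2  [3,4]=1
  size 3 → [0,3,4]=3  [2,3,4]=1
  first=0(h) contributes 1
  first=1(m) contributes 4
|[w]| = 5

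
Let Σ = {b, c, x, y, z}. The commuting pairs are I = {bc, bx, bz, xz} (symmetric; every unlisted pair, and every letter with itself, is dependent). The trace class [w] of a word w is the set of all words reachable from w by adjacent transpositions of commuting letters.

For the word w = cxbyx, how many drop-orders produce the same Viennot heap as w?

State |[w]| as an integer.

3

#0=c has no predecessor
#1=x depends on [0:c]
#2=b has no predecessor
#3=y depends on [1:x, 2:b]
#4=x depends on [3:y]
sources: [0:c, 2:b]
N(rest) = Σ N(rest − s) over sources s of rest; N(one piece) = 1:
  size 1 → [4]=1
  size 2 → [3,4]=1
  size 3 → [1,3,4]=1  [2,3,4]=1
  first=0(c) contributes 2
  first=2(b) contributes 1
|[w]| = 3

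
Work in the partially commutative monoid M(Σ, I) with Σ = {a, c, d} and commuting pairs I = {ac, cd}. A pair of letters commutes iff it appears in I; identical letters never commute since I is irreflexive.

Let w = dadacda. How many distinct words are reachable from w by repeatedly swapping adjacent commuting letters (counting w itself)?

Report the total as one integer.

7

drop 0:d onto floor
drop 1:a onto {0:d}
drop 2:d onto {1:a}
drop 3:a onto {2:d}
drop 4:c onto floor
drop 5:d onto {3:a}
drop 6:a onto {5:d}
ground layer = {0:d, 4:c}
drop-orders for the pieces not yet dropped (sum over which currently-grounded one goes next):
  1 to go: {4} 1  {6} 1
  2 to go: {4,6} 2  {5,6} 1
  3 to go: {3,5,6} 1  {4,5,6} 3
  4 to go: {2,3,5,6} 1  {3,4,5,6} 4
  5 to go: {1,2,3,5,6} 1  {2,3,4,5,6} 5
  if 0:d drops first: 6 orders
  if 4:c drops first: 1 orders
heap linearizations: 7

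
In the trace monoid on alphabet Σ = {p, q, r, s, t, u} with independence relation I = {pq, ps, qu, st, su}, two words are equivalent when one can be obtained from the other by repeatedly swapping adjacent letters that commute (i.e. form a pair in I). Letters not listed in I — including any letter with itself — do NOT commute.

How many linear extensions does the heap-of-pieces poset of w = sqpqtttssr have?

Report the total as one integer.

45

piece 0:s — minimal
piece 1:q rests on {0:s}
piece 2:p — minimal
piece 3:q rests on {1:q}
piece 4:t rests on {2:p, 3:q}
piece 5:t rests on {4:t}
piece 6:t rests on {5:t}
piece 7:s rests on {3:q}
piece 8:s rests on {7:s}
piece 9:r rests on {6:t, 8:s}
minimal pieces: {0:s, 2:p}
ways to finish when only these pieces remain (= sum over removing one remaining piece with nothing left below it):
  1 left: {9}→1
  2 left: {6,9}→1  {8,9}→1
  3 left: {5,6,9}→1  {6,8,9}→2  {7,8,9}→1
  4 left: {4,5,6,9}→1  {5,6,8,9}→3  {6,7,8,9}→3
  5 left: {2,4,5,6,9}→1  {4,5,6,8,9}→4  {5,6,7,8,9}→6
  6 left: {2,4,5,6,8,9}→5  {4,5,6,7,8,9}→10
  7 left: {2,4,5,6,7,8,9}→15  {3,4,5,6,7,8,9}→10
  8 left: {1,3,4,5,6,7,8,9}→10  {2,3,4,5,6,7,8,9}→25
  placing 0:s first → 35 extensions
  placing 2:p first → 10 extensions
total linear extensions = 45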